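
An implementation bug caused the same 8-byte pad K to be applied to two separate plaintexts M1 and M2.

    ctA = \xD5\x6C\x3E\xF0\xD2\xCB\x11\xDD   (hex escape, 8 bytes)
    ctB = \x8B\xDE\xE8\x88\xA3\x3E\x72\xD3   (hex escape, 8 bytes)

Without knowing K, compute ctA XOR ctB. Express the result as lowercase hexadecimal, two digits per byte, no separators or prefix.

ctA ⊕ ctB = (M1 ⊕ K) ⊕ (M2 ⊕ K) = M1 ⊕ M2 — the shared key cancels under XOR.
byte 0: 213 xor 139 =  94
byte 1: 108 xor 222 = 178
byte 2:  62 xor 232 = 214
byte 3: 240 xor 136 = 120
byte 4: 210 xor 163 = 113
byte 5: 203 xor  62 = 245
byte 6:  17 xor 114 =  99
byte 7: 221 xor 211 =  14

5eb2d67871f5630e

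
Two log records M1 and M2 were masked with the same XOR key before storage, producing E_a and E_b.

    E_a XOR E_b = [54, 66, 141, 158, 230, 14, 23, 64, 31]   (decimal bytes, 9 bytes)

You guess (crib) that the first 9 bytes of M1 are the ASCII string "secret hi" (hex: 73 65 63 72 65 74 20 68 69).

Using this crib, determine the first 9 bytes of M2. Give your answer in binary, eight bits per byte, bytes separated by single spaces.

Since E_a ⊕ E_b = M1 ⊕ M2, XORing with the guessed M1 bytes yields the corresponding M2 bytes: M2 = (E_a ⊕ E_b) ⊕ M1.
byte 0: 36 ^ 73 = 45
byte 1: 42 ^ 65 = 27
byte 2: 8d ^ 63 = ee
byte 3: 9e ^ 72 = ec
byte 4: e6 ^ 65 = 83
byte 5: 0e ^ 74 = 7a
byte 6: 17 ^ 20 = 37
byte 7: 40 ^ 68 = 28
byte 8: 1f ^ 69 = 76

01000101 00100111 11101110 11101100 10000011 01111010 00110111 00101000 01110110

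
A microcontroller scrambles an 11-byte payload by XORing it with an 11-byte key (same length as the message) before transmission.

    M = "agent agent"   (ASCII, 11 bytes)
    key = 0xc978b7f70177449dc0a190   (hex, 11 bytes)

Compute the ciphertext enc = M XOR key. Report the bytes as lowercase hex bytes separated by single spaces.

01100001 XOR 11001001 = 10101000
01100111 XOR 01111000 = 00011111
01100101 XOR 10110111 = 11010010
01101110 XOR 11110111 = 10011001
01110100 XOR 00000001 = 01110101
00100000 XOR 01110111 = 01010111
01100001 XOR 01000100 = 00100101
01100111 XOR 10011101 = 11111010
01100101 XOR 11000000 = 10100101
01101110 XOR 10100001 = 11001111
01110100 XOR 10010000 = 11100100

a8 1f d2 99 75 57 25 fa a5 cf e4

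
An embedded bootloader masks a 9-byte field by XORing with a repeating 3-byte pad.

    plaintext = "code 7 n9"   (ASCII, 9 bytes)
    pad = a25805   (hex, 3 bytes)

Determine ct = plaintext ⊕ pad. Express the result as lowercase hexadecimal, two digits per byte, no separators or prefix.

c13761c7783282363c

The 3-byte key repeats, so the effective keystream is a2 58 05 a2 58 05 a2 58 05.
byte 0: 01100011 ⊕ 10100010 = 11000001
byte 1: 01101111 ⊕ 01011000 = 00110111
byte 2: 01100100 ⊕ 00000101 = 01100001
byte 3: 01100101 ⊕ 10100010 = 11000111
byte 4: 00100000 ⊕ 01011000 = 01111000
byte 5: 00110111 ⊕ 00000101 = 00110010
byte 6: 00100000 ⊕ 10100010 = 10000010
byte 7: 01101110 ⊕ 01011000 = 00110110
byte 8: 00111001 ⊕ 00000101 = 00111100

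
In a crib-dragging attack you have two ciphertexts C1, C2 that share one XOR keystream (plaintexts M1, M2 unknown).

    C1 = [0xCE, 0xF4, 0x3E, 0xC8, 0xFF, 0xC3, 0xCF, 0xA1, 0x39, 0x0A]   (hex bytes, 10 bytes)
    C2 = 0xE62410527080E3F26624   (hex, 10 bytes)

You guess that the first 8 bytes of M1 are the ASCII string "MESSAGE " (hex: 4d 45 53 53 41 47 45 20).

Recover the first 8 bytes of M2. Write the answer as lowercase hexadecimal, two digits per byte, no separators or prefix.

65957dc9ce046973

First, C1 ⊕ C2 = (M1 ⊕ K) ⊕ (M2 ⊕ K) = M1 ⊕ M2, so the key drops out. Then M2 = (M1 ⊕ M2) ⊕ M1 over the first 8 bytes.
byte 0: (ce ^ e6) ^ 4d = 28 ^ 4d = 65
byte 1: (f4 ^ 24) ^ 45 = d0 ^ 45 = 95
byte 2: (3e ^ 10) ^ 53 = 2e ^ 53 = 7d
byte 3: (c8 ^ 52) ^ 53 = 9a ^ 53 = c9
byte 4: (ff ^ 70) ^ 41 = 8f ^ 41 = ce
byte 5: (c3 ^ 80) ^ 47 = 43 ^ 47 = 04
byte 6: (cf ^ e3) ^ 45 = 2c ^ 45 = 69
byte 7: (a1 ^ f2) ^ 20 = 53 ^ 20 = 73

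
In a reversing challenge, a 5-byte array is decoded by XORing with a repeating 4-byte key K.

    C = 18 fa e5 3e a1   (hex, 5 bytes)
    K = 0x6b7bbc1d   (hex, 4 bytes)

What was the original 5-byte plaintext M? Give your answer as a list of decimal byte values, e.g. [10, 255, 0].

[115, 129, 89, 35, 202]

The 4-byte key repeats, so the effective keystream is 6b 7b bc 1d 6b.
byte 0:  24 ^ 107 = 115
byte 1: 250 ^ 123 = 129
byte 2: 229 ^ 188 =  89
byte 3:  62 ^  29 =  35
byte 4: 161 ^ 107 = 202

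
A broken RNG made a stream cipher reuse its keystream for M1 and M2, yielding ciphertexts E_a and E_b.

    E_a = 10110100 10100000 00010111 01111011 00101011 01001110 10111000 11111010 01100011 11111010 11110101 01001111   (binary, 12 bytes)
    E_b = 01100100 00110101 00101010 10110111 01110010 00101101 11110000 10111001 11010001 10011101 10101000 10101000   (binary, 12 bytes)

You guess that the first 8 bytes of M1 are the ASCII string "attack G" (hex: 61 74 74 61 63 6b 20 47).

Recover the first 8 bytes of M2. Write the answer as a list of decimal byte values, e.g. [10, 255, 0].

First, E_a ⊕ E_b = (M1 ⊕ K) ⊕ (M2 ⊕ K) = M1 ⊕ M2, so the key drops out. Then M2 = (M1 ⊕ M2) ⊕ M1 over the first 8 bytes.
byte 0: (b4 ⊕ 64) ⊕ 61 = d0 ⊕ 61 = b1
byte 1: (a0 ⊕ 35) ⊕ 74 = 95 ⊕ 74 = e1
byte 2: (17 ⊕ 2a) ⊕ 74 = 3d ⊕ 74 = 49
byte 3: (7b ⊕ b7) ⊕ 61 = cc ⊕ 61 = ad
byte 4: (2b ⊕ 72) ⊕ 63 = 59 ⊕ 63 = 3a
byte 5: (4e ⊕ 2d) ⊕ 6b = 63 ⊕ 6b = 08
byte 6: (b8 ⊕ f0) ⊕ 20 = 48 ⊕ 20 = 68
byte 7: (fa ⊕ b9) ⊕ 47 = 43 ⊕ 47 = 04

[177, 225, 73, 173, 58, 8, 104, 4]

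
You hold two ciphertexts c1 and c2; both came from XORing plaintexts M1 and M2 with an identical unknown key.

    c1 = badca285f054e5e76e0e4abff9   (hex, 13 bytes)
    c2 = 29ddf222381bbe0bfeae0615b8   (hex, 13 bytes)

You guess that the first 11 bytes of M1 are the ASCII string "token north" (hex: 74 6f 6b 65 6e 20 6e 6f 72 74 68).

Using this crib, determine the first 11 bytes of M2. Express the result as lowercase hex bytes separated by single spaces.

e7 6e 3b c2 a6 6f 35 83 e2 d4 24

First, c1 ⊕ c2 = (M1 ⊕ K) ⊕ (M2 ⊕ K) = M1 ⊕ M2, so the key drops out. Then M2 = (M1 ⊕ M2) ⊕ M1 over the first 11 bytes.
byte 0: (ba ^ 29) ^ 74 = 93 ^ 74 = e7
byte 1: (dc ^ dd) ^ 6f = 01 ^ 6f = 6e
byte 2: (a2 ^ f2) ^ 6b = 50 ^ 6b = 3b
byte 3: (85 ^ 22) ^ 65 = a7 ^ 65 = c2
byte 4: (f0 ^ 38) ^ 6e = c8 ^ 6e = a6
byte 5: (54 ^ 1b) ^ 20 = 4f ^ 20 = 6f
byte 6: (e5 ^ be) ^ 6e = 5b ^ 6e = 35
byte 7: (e7 ^ 0b) ^ 6f = ec ^ 6f = 83
byte 8: (6e ^ fe) ^ 72 = 90 ^ 72 = e2
byte 9: (0e ^ ae) ^ 74 = a0 ^ 74 = d4
byte 10: (4a ^ 06) ^ 68 = 4c ^ 68 = 24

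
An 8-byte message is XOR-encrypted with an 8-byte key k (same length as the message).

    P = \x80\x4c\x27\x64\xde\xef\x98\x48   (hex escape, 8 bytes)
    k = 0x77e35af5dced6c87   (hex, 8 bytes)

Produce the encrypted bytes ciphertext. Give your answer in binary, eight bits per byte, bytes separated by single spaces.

80 XOR 77 = f7
4c XOR e3 = af
27 XOR 5a = 7d
64 XOR f5 = 91
de XOR dc = 02
ef XOR ed = 02
98 XOR 6c = f4
48 XOR 87 = cf

11110111 10101111 01111101 10010001 00000010 00000010 11110100 11001111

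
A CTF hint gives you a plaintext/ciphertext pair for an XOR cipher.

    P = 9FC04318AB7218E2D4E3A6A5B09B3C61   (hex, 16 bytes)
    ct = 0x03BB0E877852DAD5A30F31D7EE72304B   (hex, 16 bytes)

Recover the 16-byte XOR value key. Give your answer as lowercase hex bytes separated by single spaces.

Since ct = P ⊕ key, XORing both sides with P gives key = P ⊕ ct.
9f ⊕ 03 = 9c
c0 ⊕ bb = 7b
43 ⊕ 0e = 4d
18 ⊕ 87 = 9f
ab ⊕ 78 = d3
72 ⊕ 52 = 20
18 ⊕ da = c2
e2 ⊕ d5 = 37
d4 ⊕ a3 = 77
e3 ⊕ 0f = ec
a6 ⊕ 31 = 97
a5 ⊕ d7 = 72
b0 ⊕ ee = 5e
9b ⊕ 72 = e9
3c ⊕ 30 = 0c
61 ⊕ 4b = 2a

9c 7b 4d 9f d3 20 c2 37 77 ec 97 72 5e e9 0c 2a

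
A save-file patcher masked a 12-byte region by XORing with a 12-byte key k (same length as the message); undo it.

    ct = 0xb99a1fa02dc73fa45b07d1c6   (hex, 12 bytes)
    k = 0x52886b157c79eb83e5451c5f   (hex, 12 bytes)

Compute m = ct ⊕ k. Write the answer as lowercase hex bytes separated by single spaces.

b9 XOR 52 = eb
9a XOR 88 = 12
1f XOR 6b = 74
a0 XOR 15 = b5
2d XOR 7c = 51
c7 XOR 79 = be
3f XOR eb = d4
a4 XOR 83 = 27
5b XOR e5 = be
07 XOR 45 = 42
d1 XOR 1c = cd
c6 XOR 5f = 99

eb 12 74 b5 51 be d4 27 be 42 cd 99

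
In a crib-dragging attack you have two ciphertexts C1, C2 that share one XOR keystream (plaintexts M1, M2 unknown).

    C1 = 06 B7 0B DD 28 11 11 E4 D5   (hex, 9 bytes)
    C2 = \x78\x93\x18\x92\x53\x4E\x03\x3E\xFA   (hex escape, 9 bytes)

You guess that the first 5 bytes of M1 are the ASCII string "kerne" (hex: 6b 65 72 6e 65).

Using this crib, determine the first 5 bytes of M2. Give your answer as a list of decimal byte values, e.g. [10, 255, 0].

[21, 65, 97, 33, 30]

First, C1 ⊕ C2 = (M1 ⊕ K) ⊕ (M2 ⊕ K) = M1 ⊕ M2, so the key drops out. Then M2 = (M1 ⊕ M2) ⊕ M1 over the first 5 bytes.
byte 0: (06 XOR 78) XOR 6b = 7e XOR 6b = 15
byte 1: (b7 XOR 93) XOR 65 = 24 XOR 65 = 41
byte 2: (0b XOR 18) XOR 72 = 13 XOR 72 = 61
byte 3: (dd XOR 92) XOR 6e = 4f XOR 6e = 21
byte 4: (28 XOR 53) XOR 65 = 7b XOR 65 = 1e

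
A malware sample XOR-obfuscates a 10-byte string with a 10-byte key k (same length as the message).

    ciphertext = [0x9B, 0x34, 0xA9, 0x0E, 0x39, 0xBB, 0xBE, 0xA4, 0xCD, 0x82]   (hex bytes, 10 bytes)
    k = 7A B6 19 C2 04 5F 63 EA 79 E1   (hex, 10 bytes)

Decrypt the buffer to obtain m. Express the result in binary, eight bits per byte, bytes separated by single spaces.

11100001 10000010 10110000 11001100 00111101 11100100 11011101 01001110 10110100 01100011

155 XOR 122 = 225
 52 XOR 182 = 130
169 XOR  25 = 176
 14 XOR 194 = 204
 57 XOR   4 =  61
187 XOR  95 = 228
190 XOR  99 = 221
164 XOR 234 =  78
205 XOR 121 = 180
130 XOR 225 =  99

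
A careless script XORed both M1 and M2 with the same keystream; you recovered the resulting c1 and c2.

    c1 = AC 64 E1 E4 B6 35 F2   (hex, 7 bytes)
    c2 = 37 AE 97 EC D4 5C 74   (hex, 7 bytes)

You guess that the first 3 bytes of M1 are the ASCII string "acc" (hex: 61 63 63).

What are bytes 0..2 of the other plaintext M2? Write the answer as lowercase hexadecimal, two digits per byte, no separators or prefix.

First, c1 ⊕ c2 = (M1 ⊕ K) ⊕ (M2 ⊕ K) = M1 ⊕ M2, so the key drops out. Then M2 = (M1 ⊕ M2) ⊕ M1 over the first 3 bytes.
byte 0: (ac xor 37) xor 61 = 9b xor 61 = fa
byte 1: (64 xor ae) xor 63 = ca xor 63 = a9
byte 2: (e1 xor 97) xor 63 = 76 xor 63 = 15

faa915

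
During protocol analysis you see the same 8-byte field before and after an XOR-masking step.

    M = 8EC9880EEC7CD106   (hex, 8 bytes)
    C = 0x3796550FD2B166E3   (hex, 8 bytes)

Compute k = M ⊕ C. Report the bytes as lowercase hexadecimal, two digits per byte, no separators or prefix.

Since C = M ⊕ k, XORing both sides with M gives k = M ⊕ C.
byte 0: 8e xor 37 = b9
byte 1: c9 xor 96 = 5f
byte 2: 88 xor 55 = dd
byte 3: 0e xor 0f = 01
byte 4: ec xor d2 = 3e
byte 5: 7c xor b1 = cd
byte 6: d1 xor 66 = b7
byte 7: 06 xor e3 = e5

b95fdd013ecdb7e5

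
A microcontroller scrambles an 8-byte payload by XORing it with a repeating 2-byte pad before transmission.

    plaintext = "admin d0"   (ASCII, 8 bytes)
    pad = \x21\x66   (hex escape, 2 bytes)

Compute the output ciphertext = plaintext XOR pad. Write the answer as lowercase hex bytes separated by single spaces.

The 2-byte key repeats, so the effective keystream is 21 66 21 66 21 66 21 66.
byte 0: 61 xor 21 = 40
byte 1: 64 xor 66 = 02
byte 2: 6d xor 21 = 4c
byte 3: 69 xor 66 = 0f
byte 4: 6e xor 21 = 4f
byte 5: 20 xor 66 = 46
byte 6: 64 xor 21 = 45
byte 7: 30 xor 66 = 56

40 02 4c 0f 4f 46 45 56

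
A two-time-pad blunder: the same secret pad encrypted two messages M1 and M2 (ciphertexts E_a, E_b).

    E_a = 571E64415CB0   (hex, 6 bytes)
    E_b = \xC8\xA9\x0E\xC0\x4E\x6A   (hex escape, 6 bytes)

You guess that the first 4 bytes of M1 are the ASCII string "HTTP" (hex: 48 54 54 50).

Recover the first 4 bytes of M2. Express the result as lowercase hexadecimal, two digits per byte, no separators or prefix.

First, E_a ⊕ E_b = (M1 ⊕ K) ⊕ (M2 ⊕ K) = M1 ⊕ M2, so the key drops out. Then M2 = (M1 ⊕ M2) ⊕ M1 over the first 4 bytes.
byte 0: (57 xor c8) xor 48 = 9f xor 48 = d7
byte 1: (1e xor a9) xor 54 = b7 xor 54 = e3
byte 2: (64 xor 0e) xor 54 = 6a xor 54 = 3e
byte 3: (41 xor c0) xor 50 = 81 xor 50 = d1

d7e33ed1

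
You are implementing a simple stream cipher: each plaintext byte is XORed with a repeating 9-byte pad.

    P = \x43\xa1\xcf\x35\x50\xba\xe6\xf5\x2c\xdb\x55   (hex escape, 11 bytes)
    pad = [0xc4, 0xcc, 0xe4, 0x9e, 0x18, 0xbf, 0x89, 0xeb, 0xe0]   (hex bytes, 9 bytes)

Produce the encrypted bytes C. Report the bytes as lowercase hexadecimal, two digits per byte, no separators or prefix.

876d2bab48056f1ecc1f99

The 9-byte key repeats, so the effective keystream is c4 cc e4 9e 18 bf 89 eb e0 c4 cc.
byte 0:  67 ^ 196 = 135
byte 1: 161 ^ 204 = 109
byte 2: 207 ^ 228 =  43
byte 3:  53 ^ 158 = 171
byte 4:  80 ^  24 =  72
byte 5: 186 ^ 191 =   5
byte 6: 230 ^ 137 = 111
byte 7: 245 ^ 235 =  30
byte 8:  44 ^ 224 = 204
byte 9: 219 ^ 196 =  31
byte 10:  85 ^ 204 = 153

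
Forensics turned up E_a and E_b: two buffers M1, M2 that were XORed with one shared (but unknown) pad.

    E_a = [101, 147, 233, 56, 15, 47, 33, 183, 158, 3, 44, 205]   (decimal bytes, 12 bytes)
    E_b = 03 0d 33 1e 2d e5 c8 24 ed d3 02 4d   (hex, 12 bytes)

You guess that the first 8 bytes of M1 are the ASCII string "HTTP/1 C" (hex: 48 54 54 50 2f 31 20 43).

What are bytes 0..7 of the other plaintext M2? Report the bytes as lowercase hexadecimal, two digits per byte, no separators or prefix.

First, E_a ⊕ E_b = (M1 ⊕ K) ⊕ (M2 ⊕ K) = M1 ⊕ M2, so the key drops out. Then M2 = (M1 ⊕ M2) ⊕ M1 over the first 8 bytes.
byte 0: (65 xor 03) xor 48 = 66 xor 48 = 2e
byte 1: (93 xor 0d) xor 54 = 9e xor 54 = ca
byte 2: (e9 xor 33) xor 54 = da xor 54 = 8e
byte 3: (38 xor 1e) xor 50 = 26 xor 50 = 76
byte 4: (0f xor 2d) xor 2f = 22 xor 2f = 0d
byte 5: (2f xor e5) xor 31 = ca xor 31 = fb
byte 6: (21 xor c8) xor 20 = e9 xor 20 = c9
byte 7: (b7 xor 24) xor 43 = 93 xor 43 = d0

2eca8e760dfbc9d0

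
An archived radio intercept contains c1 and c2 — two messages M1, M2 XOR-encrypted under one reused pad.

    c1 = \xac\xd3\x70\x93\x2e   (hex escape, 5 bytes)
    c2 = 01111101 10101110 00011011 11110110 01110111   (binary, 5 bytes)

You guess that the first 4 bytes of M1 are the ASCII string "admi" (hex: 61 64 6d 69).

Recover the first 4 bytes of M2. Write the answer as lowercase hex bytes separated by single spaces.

First, c1 ⊕ c2 = (M1 ⊕ K) ⊕ (M2 ⊕ K) = M1 ⊕ M2, so the key drops out. Then M2 = (M1 ⊕ M2) ⊕ M1 over the first 4 bytes.
byte 0: (ac ^ 7d) ^ 61 = d1 ^ 61 = b0
byte 1: (d3 ^ ae) ^ 64 = 7d ^ 64 = 19
byte 2: (70 ^ 1b) ^ 6d = 6b ^ 6d = 06
byte 3: (93 ^ f6) ^ 69 = 65 ^ 69 = 0c

b0 19 06 0c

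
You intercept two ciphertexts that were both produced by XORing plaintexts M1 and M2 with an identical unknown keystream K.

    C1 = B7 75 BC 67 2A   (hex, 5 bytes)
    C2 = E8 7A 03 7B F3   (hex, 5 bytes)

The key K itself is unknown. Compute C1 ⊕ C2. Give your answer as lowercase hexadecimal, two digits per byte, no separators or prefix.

5f0fbf1cd9

C1 ⊕ C2 = (M1 ⊕ K) ⊕ (M2 ⊕ K) = M1 ⊕ M2 — the shared key cancels under XOR.
byte 0: b7 ⊕ e8 = 5f
byte 1: 75 ⊕ 7a = 0f
byte 2: bc ⊕ 03 = bf
byte 3: 67 ⊕ 7b = 1c
byte 4: 2a ⊕ f3 = d9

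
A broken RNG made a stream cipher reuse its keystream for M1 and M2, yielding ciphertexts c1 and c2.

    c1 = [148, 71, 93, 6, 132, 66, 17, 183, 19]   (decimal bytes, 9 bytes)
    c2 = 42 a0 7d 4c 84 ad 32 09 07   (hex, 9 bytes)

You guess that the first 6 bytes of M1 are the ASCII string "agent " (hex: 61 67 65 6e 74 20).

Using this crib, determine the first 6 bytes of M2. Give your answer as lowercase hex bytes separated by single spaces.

First, c1 ⊕ c2 = (M1 ⊕ K) ⊕ (M2 ⊕ K) = M1 ⊕ M2, so the key drops out. Then M2 = (M1 ⊕ M2) ⊕ M1 over the first 6 bytes.
byte 0: (94 XOR 42) XOR 61 = d6 XOR 61 = b7
byte 1: (47 XOR a0) XOR 67 = e7 XOR 67 = 80
byte 2: (5d XOR 7d) XOR 65 = 20 XOR 65 = 45
byte 3: (06 XOR 4c) XOR 6e = 4a XOR 6e = 24
byte 4: (84 XOR 84) XOR 74 = 00 XOR 74 = 74
byte 5: (42 XOR ad) XOR 20 = ef XOR 20 = cf

b7 80 45 24 74 cf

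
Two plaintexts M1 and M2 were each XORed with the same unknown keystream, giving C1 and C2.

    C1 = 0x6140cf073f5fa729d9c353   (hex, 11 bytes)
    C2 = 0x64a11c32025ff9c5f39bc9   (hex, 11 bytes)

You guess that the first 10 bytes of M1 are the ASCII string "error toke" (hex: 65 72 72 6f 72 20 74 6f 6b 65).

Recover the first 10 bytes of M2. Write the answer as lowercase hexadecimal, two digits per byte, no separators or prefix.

First, C1 ⊕ C2 = (M1 ⊕ K) ⊕ (M2 ⊕ K) = M1 ⊕ M2, so the key drops out. Then M2 = (M1 ⊕ M2) ⊕ M1 over the first 10 bytes.
byte 0: (61 ⊕ 64) ⊕ 65 = 05 ⊕ 65 = 60
byte 1: (40 ⊕ a1) ⊕ 72 = e1 ⊕ 72 = 93
byte 2: (cf ⊕ 1c) ⊕ 72 = d3 ⊕ 72 = a1
byte 3: (07 ⊕ 32) ⊕ 6f = 35 ⊕ 6f = 5a
byte 4: (3f ⊕ 02) ⊕ 72 = 3d ⊕ 72 = 4f
byte 5: (5f ⊕ 5f) ⊕ 20 = 00 ⊕ 20 = 20
byte 6: (a7 ⊕ f9) ⊕ 74 = 5e ⊕ 74 = 2a
byte 7: (29 ⊕ c5) ⊕ 6f = ec ⊕ 6f = 83
byte 8: (d9 ⊕ f3) ⊕ 6b = 2a ⊕ 6b = 41
byte 9: (c3 ⊕ 9b) ⊕ 65 = 58 ⊕ 65 = 3d

6093a15a4f202a83413d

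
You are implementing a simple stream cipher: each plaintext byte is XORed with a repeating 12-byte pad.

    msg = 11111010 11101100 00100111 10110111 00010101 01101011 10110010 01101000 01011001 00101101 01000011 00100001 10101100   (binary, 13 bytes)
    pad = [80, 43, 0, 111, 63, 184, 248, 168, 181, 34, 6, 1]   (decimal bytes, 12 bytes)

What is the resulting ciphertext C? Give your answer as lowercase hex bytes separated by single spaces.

The 12-byte key repeats, so the effective keystream is 50 2b 00 6f 3f b8 f8 a8 b5 22 06 01 50.
byte 0: fa ^ 50 = aa
byte 1: ec ^ 2b = c7
byte 2: 27 ^ 00 = 27
byte 3: b7 ^ 6f = d8
byte 4: 15 ^ 3f = 2a
byte 5: 6b ^ b8 = d3
byte 6: b2 ^ f8 = 4a
byte 7: 68 ^ a8 = c0
byte 8: 59 ^ b5 = ec
byte 9: 2d ^ 22 = 0f
byte 10: 43 ^ 06 = 45
byte 11: 21 ^ 01 = 20
byte 12: ac ^ 50 = fc

aa c7 27 d8 2a d3 4a c0 ec 0f 45 20 fc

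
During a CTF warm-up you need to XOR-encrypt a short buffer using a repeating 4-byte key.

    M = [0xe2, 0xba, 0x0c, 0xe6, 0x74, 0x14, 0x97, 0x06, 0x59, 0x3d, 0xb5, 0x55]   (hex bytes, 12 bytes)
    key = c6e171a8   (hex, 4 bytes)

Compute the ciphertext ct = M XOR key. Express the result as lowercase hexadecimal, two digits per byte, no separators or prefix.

The 4-byte key repeats, so the effective keystream is c6 e1 71 a8 c6 e1 71 a8 c6 e1 71 a8.
byte 0: e2 xor c6 = 24
byte 1: ba xor e1 = 5b
byte 2: 0c xor 71 = 7d
byte 3: e6 xor a8 = 4e
byte 4: 74 xor c6 = b2
byte 5: 14 xor e1 = f5
byte 6: 97 xor 71 = e6
byte 7: 06 xor a8 = ae
byte 8: 59 xor c6 = 9f
byte 9: 3d xor e1 = dc
byte 10: b5 xor 71 = c4
byte 11: 55 xor a8 = fd

245b7d4eb2f5e6ae9fdcc4fd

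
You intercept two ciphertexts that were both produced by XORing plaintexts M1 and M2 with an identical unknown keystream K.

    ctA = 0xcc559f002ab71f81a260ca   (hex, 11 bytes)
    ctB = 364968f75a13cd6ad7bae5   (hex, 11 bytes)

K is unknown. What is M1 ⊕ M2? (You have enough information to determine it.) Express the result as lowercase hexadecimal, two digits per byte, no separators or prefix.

fa1cf7f770a4d2eb75da2f

ctA ⊕ ctB = (M1 ⊕ K) ⊕ (M2 ⊕ K) = M1 ⊕ M2 — the shared key cancels under XOR.
cc XOR 36 = fa
55 XOR 49 = 1c
9f XOR 68 = f7
00 XOR f7 = f7
2a XOR 5a = 70
b7 XOR 13 = a4
1f XOR cd = d2
81 XOR 6a = eb
a2 XOR d7 = 75
60 XOR ba = da
ca XOR e5 = 2f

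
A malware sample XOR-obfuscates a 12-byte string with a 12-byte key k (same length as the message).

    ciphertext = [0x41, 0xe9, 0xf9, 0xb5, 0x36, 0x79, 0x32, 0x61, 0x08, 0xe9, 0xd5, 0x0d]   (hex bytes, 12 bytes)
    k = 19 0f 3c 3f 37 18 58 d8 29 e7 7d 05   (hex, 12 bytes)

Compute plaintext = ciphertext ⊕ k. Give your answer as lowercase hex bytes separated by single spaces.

01000001 xor 00011001 = 01011000
11101001 xor 00001111 = 11100110
11111001 xor 00111100 = 11000101
10110101 xor 00111111 = 10001010
00110110 xor 00110111 = 00000001
01111001 xor 00011000 = 01100001
00110010 xor 01011000 = 01101010
01100001 xor 11011000 = 10111001
00001000 xor 00101001 = 00100001
11101001 xor 11100111 = 00001110
11010101 xor 01111101 = 10101000
00001101 xor 00000101 = 00001000

58 e6 c5 8a 01 61 6a b9 21 0e a8 08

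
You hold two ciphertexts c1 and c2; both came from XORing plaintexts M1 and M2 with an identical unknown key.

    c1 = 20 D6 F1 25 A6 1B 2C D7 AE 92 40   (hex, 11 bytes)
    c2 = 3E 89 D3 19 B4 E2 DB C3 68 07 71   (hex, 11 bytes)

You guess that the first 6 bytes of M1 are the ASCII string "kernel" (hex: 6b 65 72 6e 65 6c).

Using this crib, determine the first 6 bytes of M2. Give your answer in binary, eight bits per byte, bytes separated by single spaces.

01110101 00111010 01010000 01010010 01110111 10010101

First, c1 ⊕ c2 = (M1 ⊕ K) ⊕ (M2 ⊕ K) = M1 ⊕ M2, so the key drops out. Then M2 = (M1 ⊕ M2) ⊕ M1 over the first 6 bytes.
byte 0: (20 xor 3e) xor 6b = 1e xor 6b = 75
byte 1: (d6 xor 89) xor 65 = 5f xor 65 = 3a
byte 2: (f1 xor d3) xor 72 = 22 xor 72 = 50
byte 3: (25 xor 19) xor 6e = 3c xor 6e = 52
byte 4: (a6 xor b4) xor 65 = 12 xor 65 = 77
byte 5: (1b xor e2) xor 6c = f9 xor 6c = 95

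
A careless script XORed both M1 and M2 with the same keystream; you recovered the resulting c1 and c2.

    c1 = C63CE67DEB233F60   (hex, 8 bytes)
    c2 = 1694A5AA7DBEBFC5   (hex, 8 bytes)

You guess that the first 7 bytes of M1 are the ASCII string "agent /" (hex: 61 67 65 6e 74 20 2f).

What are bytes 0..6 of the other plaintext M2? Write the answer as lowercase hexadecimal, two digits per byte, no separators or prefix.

b1cf26b9e2bdaf

First, c1 ⊕ c2 = (M1 ⊕ K) ⊕ (M2 ⊕ K) = M1 ⊕ M2, so the key drops out. Then M2 = (M1 ⊕ M2) ⊕ M1 over the first 7 bytes.
byte 0: (c6 xor 16) xor 61 = d0 xor 61 = b1
byte 1: (3c xor 94) xor 67 = a8 xor 67 = cf
byte 2: (e6 xor a5) xor 65 = 43 xor 65 = 26
byte 3: (7d xor aa) xor 6e = d7 xor 6e = b9
byte 4: (eb xor 7d) xor 74 = 96 xor 74 = e2
byte 5: (23 xor be) xor 20 = 9d xor 20 = bd
byte 6: (3f xor bf) xor 2f = 80 xor 2f = af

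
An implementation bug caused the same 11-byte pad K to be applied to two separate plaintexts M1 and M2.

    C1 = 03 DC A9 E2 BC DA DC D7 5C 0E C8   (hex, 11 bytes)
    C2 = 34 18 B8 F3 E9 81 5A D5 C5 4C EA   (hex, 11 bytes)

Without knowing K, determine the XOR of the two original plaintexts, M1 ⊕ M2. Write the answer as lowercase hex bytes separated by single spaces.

37 c4 11 11 55 5b 86 02 99 42 22

C1 ⊕ C2 = (M1 ⊕ K) ⊕ (M2 ⊕ K) = M1 ⊕ M2 — the shared key cancels under XOR.
byte 0:   3 xor  52 =  55
byte 1: 220 xor  24 = 196
byte 2: 169 xor 184 =  17
byte 3: 226 xor 243 =  17
byte 4: 188 xor 233 =  85
byte 5: 218 xor 129 =  91
byte 6: 220 xor  90 = 134
byte 7: 215 xor 213 =   2
byte 8:  92 xor 197 = 153
byte 9:  14 xor  76 =  66
byte 10: 200 xor 234 =  34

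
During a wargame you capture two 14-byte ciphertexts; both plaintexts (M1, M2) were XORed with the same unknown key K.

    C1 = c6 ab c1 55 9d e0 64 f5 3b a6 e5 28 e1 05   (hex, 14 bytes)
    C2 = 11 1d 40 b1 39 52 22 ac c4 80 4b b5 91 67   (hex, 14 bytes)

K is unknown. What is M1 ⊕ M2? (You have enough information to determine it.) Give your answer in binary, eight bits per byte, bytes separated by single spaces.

11010111 10110110 10000001 11100100 10100100 10110010 01000110 01011001 11111111 00100110 10101110 10011101 01110000 01100010

C1 ⊕ C2 = (M1 ⊕ K) ⊕ (M2 ⊕ K) = M1 ⊕ M2 — the shared key cancels under XOR.
c6 xor 11 = d7
ab xor 1d = b6
c1 xor 40 = 81
55 xor b1 = e4
9d xor 39 = a4
e0 xor 52 = b2
64 xor 22 = 46
f5 xor ac = 59
3b xor c4 = ff
a6 xor 80 = 26
e5 xor 4b = ae
28 xor b5 = 9d
e1 xor 91 = 70
05 xor 67 = 62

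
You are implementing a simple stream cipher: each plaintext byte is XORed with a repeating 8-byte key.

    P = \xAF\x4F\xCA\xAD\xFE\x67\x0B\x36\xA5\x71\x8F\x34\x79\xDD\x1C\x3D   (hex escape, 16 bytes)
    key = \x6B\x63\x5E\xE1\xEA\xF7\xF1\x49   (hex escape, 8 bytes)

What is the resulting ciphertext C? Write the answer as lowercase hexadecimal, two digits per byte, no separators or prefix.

The 8-byte key repeats, so the effective keystream is 6b 63 5e e1 ea f7 f1 49 6b 63 5e e1 ea f7 f1 49.
byte 0: 10101111 ⊕ 01101011 = 11000100
byte 1: 01001111 ⊕ 01100011 = 00101100
byte 2: 11001010 ⊕ 01011110 = 10010100
byte 3: 10101101 ⊕ 11100001 = 01001100
byte 4: 11111110 ⊕ 11101010 = 00010100
byte 5: 01100111 ⊕ 11110111 = 10010000
byte 6: 00001011 ⊕ 11110001 = 11111010
byte 7: 00110110 ⊕ 01001001 = 01111111
byte 8: 10100101 ⊕ 01101011 = 11001110
byte 9: 01110001 ⊕ 01100011 = 00010010
byte 10: 10001111 ⊕ 01011110 = 11010001
byte 11: 00110100 ⊕ 11100001 = 11010101
byte 12: 01111001 ⊕ 11101010 = 10010011
byte 13: 11011101 ⊕ 11110111 = 00101010
byte 14: 00011100 ⊕ 11110001 = 11101101
byte 15: 00111101 ⊕ 01001001 = 01110100

c42c944c1490fa7fce12d1d5932aed74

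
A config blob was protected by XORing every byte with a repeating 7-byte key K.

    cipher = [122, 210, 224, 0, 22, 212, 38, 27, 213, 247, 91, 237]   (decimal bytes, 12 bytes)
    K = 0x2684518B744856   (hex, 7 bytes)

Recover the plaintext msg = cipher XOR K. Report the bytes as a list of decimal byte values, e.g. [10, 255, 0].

[92, 86, 177, 139, 98, 156, 112, 61, 81, 166, 208, 153]

The 7-byte key repeats, so the effective keystream is 26 84 51 8b 74 48 56 26 84 51 8b 74.
byte 0: 01111010 XOR 00100110 = 01011100
byte 1: 11010010 XOR 10000100 = 01010110
byte 2: 11100000 XOR 01010001 = 10110001
byte 3: 00000000 XOR 10001011 = 10001011
byte 4: 00010110 XOR 01110100 = 01100010
byte 5: 11010100 XOR 01001000 = 10011100
byte 6: 00100110 XOR 01010110 = 01110000
byte 7: 00011011 XOR 00100110 = 00111101
byte 8: 11010101 XOR 10000100 = 01010001
byte 9: 11110111 XOR 01010001 = 10100110
byte 10: 01011011 XOR 10001011 = 11010000
byte 11: 11101101 XOR 01110100 = 10011001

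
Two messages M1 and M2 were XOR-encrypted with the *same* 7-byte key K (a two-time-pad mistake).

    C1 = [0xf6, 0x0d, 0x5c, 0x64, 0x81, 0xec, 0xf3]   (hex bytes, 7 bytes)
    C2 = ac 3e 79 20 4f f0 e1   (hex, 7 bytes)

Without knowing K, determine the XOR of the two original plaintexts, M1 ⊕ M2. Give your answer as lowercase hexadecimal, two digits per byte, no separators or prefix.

5a332544ce1c12

C1 ⊕ C2 = (M1 ⊕ K) ⊕ (M2 ⊕ K) = M1 ⊕ M2 — the shared key cancels under XOR.
246 ⊕ 172 =  90
 13 ⊕  62 =  51
 92 ⊕ 121 =  37
100 ⊕  32 =  68
129 ⊕  79 = 206
236 ⊕ 240 =  28
243 ⊕ 225 =  18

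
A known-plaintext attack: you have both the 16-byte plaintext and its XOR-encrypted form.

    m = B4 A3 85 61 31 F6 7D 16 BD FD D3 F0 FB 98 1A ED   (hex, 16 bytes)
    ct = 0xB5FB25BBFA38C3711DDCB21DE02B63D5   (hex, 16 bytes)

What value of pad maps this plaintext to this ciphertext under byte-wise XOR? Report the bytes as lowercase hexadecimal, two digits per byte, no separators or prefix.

0158a0dacbcebe67a02161ed1bb37938

Since ct = m ⊕ pad, XORing both sides with m gives pad = m ⊕ ct.
byte 0: 10110100 xor 10110101 = 00000001
byte 1: 10100011 xor 11111011 = 01011000
byte 2: 10000101 xor 00100101 = 10100000
byte 3: 01100001 xor 10111011 = 11011010
byte 4: 00110001 xor 11111010 = 11001011
byte 5: 11110110 xor 00111000 = 11001110
byte 6: 01111101 xor 11000011 = 10111110
byte 7: 00010110 xor 01110001 = 01100111
byte 8: 10111101 xor 00011101 = 10100000
byte 9: 11111101 xor 11011100 = 00100001
byte 10: 11010011 xor 10110010 = 01100001
byte 11: 11110000 xor 00011101 = 11101101
byte 12: 11111011 xor 11100000 = 00011011
byte 13: 10011000 xor 00101011 = 10110011
byte 14: 00011010 xor 01100011 = 01111001
byte 15: 11101101 xor 11010101 = 00111000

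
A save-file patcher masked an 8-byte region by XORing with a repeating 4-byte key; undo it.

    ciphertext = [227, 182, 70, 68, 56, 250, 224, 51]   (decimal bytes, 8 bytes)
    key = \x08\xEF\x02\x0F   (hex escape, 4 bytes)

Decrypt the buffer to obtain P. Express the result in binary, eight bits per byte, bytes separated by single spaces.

The 4-byte key repeats, so the effective keystream is 08 ef 02 0f 08 ef 02 0f.
byte 0: e3 ⊕ 08 = eb
byte 1: b6 ⊕ ef = 59
byte 2: 46 ⊕ 02 = 44
byte 3: 44 ⊕ 0f = 4b
byte 4: 38 ⊕ 08 = 30
byte 5: fa ⊕ ef = 15
byte 6: e0 ⊕ 02 = e2
byte 7: 33 ⊕ 0f = 3c

11101011 01011001 01000100 01001011 00110000 00010101 11100010 00111100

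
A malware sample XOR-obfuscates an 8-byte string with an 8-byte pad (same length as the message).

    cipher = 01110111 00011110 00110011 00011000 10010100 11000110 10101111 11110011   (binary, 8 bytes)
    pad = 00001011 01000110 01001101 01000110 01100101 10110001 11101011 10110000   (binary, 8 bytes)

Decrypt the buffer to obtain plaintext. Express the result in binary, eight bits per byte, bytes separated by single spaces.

XOR is its own inverse, so applying the key byte-wise gives the result directly.
01110111 ⊕ 00001011 = 01111100
00011110 ⊕ 01000110 = 01011000
00110011 ⊕ 01001101 = 01111110
00011000 ⊕ 01000110 = 01011110
10010100 ⊕ 01100101 = 11110001
11000110 ⊕ 10110001 = 01110111
10101111 ⊕ 11101011 = 01000100
11110011 ⊕ 10110000 = 01000011

01111100 01011000 01111110 01011110 11110001 01110111 01000100 01000011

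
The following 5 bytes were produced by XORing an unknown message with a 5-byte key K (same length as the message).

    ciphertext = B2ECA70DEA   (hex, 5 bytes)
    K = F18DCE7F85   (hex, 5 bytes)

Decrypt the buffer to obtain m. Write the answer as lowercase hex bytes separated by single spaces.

43 61 69 72 6f

b2 xor f1 = 43
ec xor 8d = 61
a7 xor ce = 69
0d xor 7f = 72
ea xor 85 = 6f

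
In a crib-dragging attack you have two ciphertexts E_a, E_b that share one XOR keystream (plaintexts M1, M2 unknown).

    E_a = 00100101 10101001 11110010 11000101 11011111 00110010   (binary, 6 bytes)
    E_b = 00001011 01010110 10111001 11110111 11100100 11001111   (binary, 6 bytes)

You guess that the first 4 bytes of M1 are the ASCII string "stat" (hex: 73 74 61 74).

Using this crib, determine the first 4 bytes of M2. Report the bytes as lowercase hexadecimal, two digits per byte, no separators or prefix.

First, E_a ⊕ E_b = (M1 ⊕ K) ⊕ (M2 ⊕ K) = M1 ⊕ M2, so the key drops out. Then M2 = (M1 ⊕ M2) ⊕ M1 over the first 4 bytes.
byte 0: (25 ^ 0b) ^ 73 = 2e ^ 73 = 5d
byte 1: (a9 ^ 56) ^ 74 = ff ^ 74 = 8b
byte 2: (f2 ^ b9) ^ 61 = 4b ^ 61 = 2a
byte 3: (c5 ^ f7) ^ 74 = 32 ^ 74 = 46

5d8b2a46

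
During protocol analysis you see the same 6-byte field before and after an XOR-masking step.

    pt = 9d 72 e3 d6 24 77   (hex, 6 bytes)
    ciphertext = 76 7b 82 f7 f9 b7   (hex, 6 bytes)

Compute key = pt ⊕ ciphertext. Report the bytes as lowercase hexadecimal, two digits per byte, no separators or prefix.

eb096121ddc0

Since ciphertext = pt ⊕ key, XORing both sides with pt gives key = pt ⊕ ciphertext.
byte 0: 9d ^ 76 = eb
byte 1: 72 ^ 7b = 09
byte 2: e3 ^ 82 = 61
byte 3: d6 ^ f7 = 21
byte 4: 24 ^ f9 = dd
byte 5: 77 ^ b7 = c0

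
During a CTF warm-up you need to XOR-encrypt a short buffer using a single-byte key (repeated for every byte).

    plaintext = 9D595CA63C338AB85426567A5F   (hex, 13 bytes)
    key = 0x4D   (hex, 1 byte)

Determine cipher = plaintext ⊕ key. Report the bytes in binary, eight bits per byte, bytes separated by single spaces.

11010000 00010100 00010001 11101011 01110001 01111110 11000111 11110101 00011001 01101011 00011011 00110111 00010010

The 1-byte key repeats, so the effective keystream is 4d 4d 4d 4d 4d 4d 4d 4d 4d 4d 4d 4d 4d.
byte 0: 10011101 ^ 01001101 = 11010000
byte 1: 01011001 ^ 01001101 = 00010100
byte 2: 01011100 ^ 01001101 = 00010001
byte 3: 10100110 ^ 01001101 = 11101011
byte 4: 00111100 ^ 01001101 = 01110001
byte 5: 00110011 ^ 01001101 = 01111110
byte 6: 10001010 ^ 01001101 = 11000111
byte 7: 10111000 ^ 01001101 = 11110101
byte 8: 01010100 ^ 01001101 = 00011001
byte 9: 00100110 ^ 01001101 = 01101011
byte 10: 01010110 ^ 01001101 = 00011011
byte 11: 01111010 ^ 01001101 = 00110111
byte 12: 01011111 ^ 01001101 = 00010010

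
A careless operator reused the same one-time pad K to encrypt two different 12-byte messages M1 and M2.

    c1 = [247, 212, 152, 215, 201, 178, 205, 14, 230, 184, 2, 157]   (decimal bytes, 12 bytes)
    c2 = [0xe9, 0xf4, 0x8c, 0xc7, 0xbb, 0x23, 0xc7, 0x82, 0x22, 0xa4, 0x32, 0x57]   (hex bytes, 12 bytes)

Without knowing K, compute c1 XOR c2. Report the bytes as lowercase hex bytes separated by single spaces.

1e 20 14 10 72 91 0a 8c c4 1c 30 ca

c1 ⊕ c2 = (M1 ⊕ K) ⊕ (M2 ⊕ K) = M1 ⊕ M2 — the shared key cancels under XOR.
247 ⊕ 233 =  30
212 ⊕ 244 =  32
152 ⊕ 140 =  20
215 ⊕ 199 =  16
201 ⊕ 187 = 114
178 ⊕  35 = 145
205 ⊕ 199 =  10
 14 ⊕ 130 = 140
230 ⊕  34 = 196
184 ⊕ 164 =  28
  2 ⊕  50 =  48
157 ⊕  87 = 202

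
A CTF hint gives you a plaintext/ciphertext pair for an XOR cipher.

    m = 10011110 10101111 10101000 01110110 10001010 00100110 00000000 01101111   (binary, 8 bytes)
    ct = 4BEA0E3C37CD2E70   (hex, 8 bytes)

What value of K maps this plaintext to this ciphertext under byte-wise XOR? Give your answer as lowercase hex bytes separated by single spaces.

Since ct = m ⊕ K, XORing both sides with m gives K = m ⊕ ct.
10011110 xor 01001011 = 11010101
10101111 xor 11101010 = 01000101
10101000 xor 00001110 = 10100110
01110110 xor 00111100 = 01001010
10001010 xor 00110111 = 10111101
00100110 xor 11001101 = 11101011
00000000 xor 00101110 = 00101110
01101111 xor 01110000 = 00011111

d5 45 a6 4a bd eb 2e 1f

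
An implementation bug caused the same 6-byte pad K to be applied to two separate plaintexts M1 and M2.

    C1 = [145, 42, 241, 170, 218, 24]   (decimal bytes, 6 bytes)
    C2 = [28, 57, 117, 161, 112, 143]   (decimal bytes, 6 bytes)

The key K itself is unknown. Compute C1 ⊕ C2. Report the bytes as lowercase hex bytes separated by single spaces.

C1 ⊕ C2 = (M1 ⊕ K) ⊕ (M2 ⊕ K) = M1 ⊕ M2 — the shared key cancels under XOR.
byte 0: 91 XOR 1c = 8d
byte 1: 2a XOR 39 = 13
byte 2: f1 XOR 75 = 84
byte 3: aa XOR a1 = 0b
byte 4: da XOR 70 = aa
byte 5: 18 XOR 8f = 97

8d 13 84 0b aa 97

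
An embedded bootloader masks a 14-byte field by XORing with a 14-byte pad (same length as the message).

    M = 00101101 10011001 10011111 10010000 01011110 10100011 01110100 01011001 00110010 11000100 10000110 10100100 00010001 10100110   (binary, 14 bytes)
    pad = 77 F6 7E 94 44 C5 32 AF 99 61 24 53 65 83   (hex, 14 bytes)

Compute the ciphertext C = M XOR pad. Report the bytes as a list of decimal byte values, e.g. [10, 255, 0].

[90, 111, 225, 4, 26, 102, 70, 246, 171, 165, 162, 247, 116, 37]

XOR is its own inverse, so applying the key byte-wise gives the result directly.
2d XOR 77 = 5a
99 XOR f6 = 6f
9f XOR 7e = e1
90 XOR 94 = 04
5e XOR 44 = 1a
a3 XOR c5 = 66
74 XOR 32 = 46
59 XOR af = f6
32 XOR 99 = ab
c4 XOR 61 = a5
86 XOR 24 = a2
a4 XOR 53 = f7
11 XOR 65 = 74
a6 XOR 83 = 25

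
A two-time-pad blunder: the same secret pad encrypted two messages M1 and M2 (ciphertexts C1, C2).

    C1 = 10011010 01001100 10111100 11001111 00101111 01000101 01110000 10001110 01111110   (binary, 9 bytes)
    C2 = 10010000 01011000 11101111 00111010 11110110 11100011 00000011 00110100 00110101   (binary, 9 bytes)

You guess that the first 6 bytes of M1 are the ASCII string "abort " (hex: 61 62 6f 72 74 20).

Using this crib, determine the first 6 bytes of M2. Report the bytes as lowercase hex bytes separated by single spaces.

First, C1 ⊕ C2 = (M1 ⊕ K) ⊕ (M2 ⊕ K) = M1 ⊕ M2, so the key drops out. Then M2 = (M1 ⊕ M2) ⊕ M1 over the first 6 bytes.
byte 0: (9a xor 90) xor 61 = 0a xor 61 = 6b
byte 1: (4c xor 58) xor 62 = 14 xor 62 = 76
byte 2: (bc xor ef) xor 6f = 53 xor 6f = 3c
byte 3: (cf xor 3a) xor 72 = f5 xor 72 = 87
byte 4: (2f xor f6) xor 74 = d9 xor 74 = ad
byte 5: (45 xor e3) xor 20 = a6 xor 20 = 86

6b 76 3c 87 ad 86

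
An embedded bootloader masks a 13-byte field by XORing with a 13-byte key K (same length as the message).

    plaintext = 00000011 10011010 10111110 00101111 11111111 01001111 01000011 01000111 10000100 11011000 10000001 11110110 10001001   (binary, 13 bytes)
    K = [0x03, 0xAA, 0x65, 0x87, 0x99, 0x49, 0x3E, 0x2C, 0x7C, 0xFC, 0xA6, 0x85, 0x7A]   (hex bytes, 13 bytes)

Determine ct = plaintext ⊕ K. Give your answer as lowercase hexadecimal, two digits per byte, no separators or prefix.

0030dba866067d6bf8242773f3

XOR is its own inverse, so applying the key byte-wise gives the result directly.
  3 XOR   3 =   0
154 XOR 170 =  48
190 XOR 101 = 219
 47 XOR 135 = 168
255 XOR 153 = 102
 79 XOR  73 =   6
 67 XOR  62 = 125
 71 XOR  44 = 107
132 XOR 124 = 248
216 XOR 252 =  36
129 XOR 166 =  39
246 XOR 133 = 115
137 XOR 122 = 243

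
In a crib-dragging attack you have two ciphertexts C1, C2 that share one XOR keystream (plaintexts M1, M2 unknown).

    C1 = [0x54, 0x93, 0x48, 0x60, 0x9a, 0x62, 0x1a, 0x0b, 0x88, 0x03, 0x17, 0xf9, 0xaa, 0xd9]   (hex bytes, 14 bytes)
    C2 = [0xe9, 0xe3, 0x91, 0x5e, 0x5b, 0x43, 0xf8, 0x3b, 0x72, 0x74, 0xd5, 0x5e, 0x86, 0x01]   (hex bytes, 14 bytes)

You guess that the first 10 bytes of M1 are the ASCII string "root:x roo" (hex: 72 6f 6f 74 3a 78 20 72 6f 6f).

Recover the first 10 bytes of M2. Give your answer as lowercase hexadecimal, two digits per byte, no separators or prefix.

cf1fb64afb59c2429518

First, C1 ⊕ C2 = (M1 ⊕ K) ⊕ (M2 ⊕ K) = M1 ⊕ M2, so the key drops out. Then M2 = (M1 ⊕ M2) ⊕ M1 over the first 10 bytes.
byte 0: (54 xor e9) xor 72 = bd xor 72 = cf
byte 1: (93 xor e3) xor 6f = 70 xor 6f = 1f
byte 2: (48 xor 91) xor 6f = d9 xor 6f = b6
byte 3: (60 xor 5e) xor 74 = 3e xor 74 = 4a
byte 4: (9a xor 5b) xor 3a = c1 xor 3a = fb
byte 5: (62 xor 43) xor 78 = 21 xor 78 = 59
byte 6: (1a xor f8) xor 20 = e2 xor 20 = c2
byte 7: (0b xor 3b) xor 72 = 30 xor 72 = 42
byte 8: (88 xor 72) xor 6f = fa xor 6f = 95
byte 9: (03 xor 74) xor 6f = 77 xor 6f = 18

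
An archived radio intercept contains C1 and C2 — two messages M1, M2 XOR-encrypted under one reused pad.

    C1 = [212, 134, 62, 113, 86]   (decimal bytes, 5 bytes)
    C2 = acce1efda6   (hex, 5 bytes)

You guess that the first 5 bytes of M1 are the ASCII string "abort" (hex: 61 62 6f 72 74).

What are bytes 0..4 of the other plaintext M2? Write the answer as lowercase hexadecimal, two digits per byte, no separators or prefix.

First, C1 ⊕ C2 = (M1 ⊕ K) ⊕ (M2 ⊕ K) = M1 ⊕ M2, so the key drops out. Then M2 = (M1 ⊕ M2) ⊕ M1 over the first 5 bytes.
byte 0: (d4 xor ac) xor 61 = 78 xor 61 = 19
byte 1: (86 xor ce) xor 62 = 48 xor 62 = 2a
byte 2: (3e xor 1e) xor 6f = 20 xor 6f = 4f
byte 3: (71 xor fd) xor 72 = 8c xor 72 = fe
byte 4: (56 xor a6) xor 74 = f0 xor 74 = 84

192a4ffe84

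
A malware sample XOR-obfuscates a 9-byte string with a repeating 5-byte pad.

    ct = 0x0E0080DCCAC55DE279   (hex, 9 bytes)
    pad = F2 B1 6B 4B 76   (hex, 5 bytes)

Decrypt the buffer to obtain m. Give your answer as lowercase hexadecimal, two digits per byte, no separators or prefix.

The 5-byte key repeats, so the effective keystream is f2 b1 6b 4b 76 f2 b1 6b 4b.
byte 0: 0e xor f2 = fc
byte 1: 00 xor b1 = b1
byte 2: 80 xor 6b = eb
byte 3: dc xor 4b = 97
byte 4: ca xor 76 = bc
byte 5: c5 xor f2 = 37
byte 6: 5d xor b1 = ec
byte 7: e2 xor 6b = 89
byte 8: 79 xor 4b = 32

fcb1eb97bc37ec8932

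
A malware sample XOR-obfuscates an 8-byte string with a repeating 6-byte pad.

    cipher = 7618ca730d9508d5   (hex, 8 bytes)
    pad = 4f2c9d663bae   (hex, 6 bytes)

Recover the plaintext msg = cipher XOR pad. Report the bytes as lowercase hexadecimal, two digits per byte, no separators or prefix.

The 6-byte key repeats, so the effective keystream is 4f 2c 9d 66 3b ae 4f 2c.
byte 0: 01110110 ^ 01001111 = 00111001
byte 1: 00011000 ^ 00101100 = 00110100
byte 2: 11001010 ^ 10011101 = 01010111
byte 3: 01110011 ^ 01100110 = 00010101
byte 4: 00001101 ^ 00111011 = 00110110
byte 5: 10010101 ^ 10101110 = 00111011
byte 6: 00001000 ^ 01001111 = 01000111
byte 7: 11010101 ^ 00101100 = 11111001

39345715363b47f9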